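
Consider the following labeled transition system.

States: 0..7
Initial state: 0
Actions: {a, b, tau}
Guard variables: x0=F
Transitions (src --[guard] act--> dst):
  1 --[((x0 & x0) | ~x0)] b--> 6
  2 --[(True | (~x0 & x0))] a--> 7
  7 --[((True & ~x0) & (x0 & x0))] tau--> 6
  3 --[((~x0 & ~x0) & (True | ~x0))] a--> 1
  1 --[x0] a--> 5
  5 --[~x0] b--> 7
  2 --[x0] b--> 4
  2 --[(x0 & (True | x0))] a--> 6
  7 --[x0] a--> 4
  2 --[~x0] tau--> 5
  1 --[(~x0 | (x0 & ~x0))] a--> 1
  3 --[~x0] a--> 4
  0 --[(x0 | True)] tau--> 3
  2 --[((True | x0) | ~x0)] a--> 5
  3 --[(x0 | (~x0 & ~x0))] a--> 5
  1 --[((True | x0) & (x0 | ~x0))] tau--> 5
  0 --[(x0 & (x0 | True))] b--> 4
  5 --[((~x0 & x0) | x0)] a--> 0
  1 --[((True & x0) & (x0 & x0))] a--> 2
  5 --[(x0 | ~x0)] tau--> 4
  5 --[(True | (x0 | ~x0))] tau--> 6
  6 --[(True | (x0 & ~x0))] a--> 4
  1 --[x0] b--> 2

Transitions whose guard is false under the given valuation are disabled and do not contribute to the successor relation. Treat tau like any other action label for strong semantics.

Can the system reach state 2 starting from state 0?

Answer: UNREACHABLE

Working:
Guard filter leaves 14 enabled edge(s).
depth 0: {0}
depth 1: {3}  total {0,3}
depth 2: {1,4,5}  total {0,1,3,4,5}
depth 3: {6,7}  total {0,1,3,4,5,6,7}
Reach set: {0,1,3,4,5,6,7}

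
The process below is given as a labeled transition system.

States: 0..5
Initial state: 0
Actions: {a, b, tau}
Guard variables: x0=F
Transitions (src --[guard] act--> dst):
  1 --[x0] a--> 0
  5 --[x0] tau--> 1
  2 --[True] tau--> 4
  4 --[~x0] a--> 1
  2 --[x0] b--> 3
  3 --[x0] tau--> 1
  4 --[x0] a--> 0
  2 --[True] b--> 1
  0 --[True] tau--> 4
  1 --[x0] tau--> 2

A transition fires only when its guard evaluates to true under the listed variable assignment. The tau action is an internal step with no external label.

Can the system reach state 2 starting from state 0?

Answer: UNREACHABLE

Working:
4 transition(s) survive guard evaluation.
depth 0: {0}
depth 1: {4}  total {0,4}
depth 2: {1}  total {0,1,4}
R = {0,1,4}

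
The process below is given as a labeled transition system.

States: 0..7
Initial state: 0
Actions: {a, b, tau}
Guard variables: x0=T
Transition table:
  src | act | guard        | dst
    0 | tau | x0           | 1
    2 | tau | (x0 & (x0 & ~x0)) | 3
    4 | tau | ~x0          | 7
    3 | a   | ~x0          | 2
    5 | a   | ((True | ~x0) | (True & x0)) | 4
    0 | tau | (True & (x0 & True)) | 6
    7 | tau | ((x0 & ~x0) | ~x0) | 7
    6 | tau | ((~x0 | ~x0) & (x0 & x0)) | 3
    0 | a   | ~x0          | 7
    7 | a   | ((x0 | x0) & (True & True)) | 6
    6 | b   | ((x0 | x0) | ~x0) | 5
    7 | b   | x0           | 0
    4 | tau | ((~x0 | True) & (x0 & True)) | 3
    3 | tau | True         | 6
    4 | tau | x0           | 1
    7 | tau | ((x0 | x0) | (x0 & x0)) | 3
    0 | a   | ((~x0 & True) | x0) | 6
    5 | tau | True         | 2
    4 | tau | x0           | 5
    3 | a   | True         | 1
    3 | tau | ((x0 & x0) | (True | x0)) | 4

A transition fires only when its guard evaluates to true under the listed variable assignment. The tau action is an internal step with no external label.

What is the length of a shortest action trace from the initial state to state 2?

Answer: 3

Working:
Breadth-first toward 2:
  depth 0: {0}
  depth 1: {1,6}
  depth 2: {5}
  depth 3: {2,4}
first hit 2 at d=3 via a·b·tau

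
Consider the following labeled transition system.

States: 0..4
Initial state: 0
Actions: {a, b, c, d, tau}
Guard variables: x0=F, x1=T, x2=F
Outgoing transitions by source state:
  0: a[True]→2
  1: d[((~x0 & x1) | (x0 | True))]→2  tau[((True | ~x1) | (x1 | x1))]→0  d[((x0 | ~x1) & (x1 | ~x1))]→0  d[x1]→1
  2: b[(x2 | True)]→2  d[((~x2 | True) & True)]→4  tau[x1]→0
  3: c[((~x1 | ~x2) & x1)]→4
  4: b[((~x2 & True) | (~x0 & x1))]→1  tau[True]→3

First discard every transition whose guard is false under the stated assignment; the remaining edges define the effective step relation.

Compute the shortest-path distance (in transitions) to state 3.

Breadth-first toward 3:
  Layer 0: {0}
  Layer 1: {2}
  Layer 2: {4}
  Layer 3: {1,3}
depth(3)=3, e.g. a·d·tau

Answer: 3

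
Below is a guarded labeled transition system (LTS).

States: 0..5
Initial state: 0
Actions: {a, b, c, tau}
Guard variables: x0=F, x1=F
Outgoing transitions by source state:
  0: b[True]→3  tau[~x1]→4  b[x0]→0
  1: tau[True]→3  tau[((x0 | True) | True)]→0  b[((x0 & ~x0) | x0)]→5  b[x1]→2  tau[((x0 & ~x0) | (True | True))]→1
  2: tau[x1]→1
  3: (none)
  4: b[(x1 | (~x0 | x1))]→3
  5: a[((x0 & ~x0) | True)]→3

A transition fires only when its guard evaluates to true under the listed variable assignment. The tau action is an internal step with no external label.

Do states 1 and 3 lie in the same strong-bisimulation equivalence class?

Compute ~ classes (split until stable):
  π0 = {{0,1,2,3,4,5}}
  π1 = {{0},{1},{2,3},{4},{5}}
Fixed point at round 2; 5 class(es).
[1]={1}  [3]={2,3}

Answer: NOT BISIMILAR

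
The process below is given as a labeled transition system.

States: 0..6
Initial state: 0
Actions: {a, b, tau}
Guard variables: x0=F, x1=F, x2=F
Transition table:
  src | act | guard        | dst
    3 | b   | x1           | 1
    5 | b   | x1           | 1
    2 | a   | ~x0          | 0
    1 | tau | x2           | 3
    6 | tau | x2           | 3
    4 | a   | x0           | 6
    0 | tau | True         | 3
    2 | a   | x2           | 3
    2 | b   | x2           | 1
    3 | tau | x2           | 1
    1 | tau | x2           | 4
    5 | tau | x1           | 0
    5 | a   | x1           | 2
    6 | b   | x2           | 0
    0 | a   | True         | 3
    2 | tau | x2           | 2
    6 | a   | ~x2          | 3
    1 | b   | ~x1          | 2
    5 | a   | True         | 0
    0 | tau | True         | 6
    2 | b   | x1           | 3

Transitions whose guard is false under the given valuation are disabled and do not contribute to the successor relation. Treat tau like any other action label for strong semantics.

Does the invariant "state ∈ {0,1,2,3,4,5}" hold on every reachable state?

Answer: INVARIANT VIOLATED at state 6

Analysis:
Inv-set: {0,1,2,3,4,5}
Reachable = {0,3,6}
  0: ok
  3: ok
  6: outside
reach 6 via tau — violates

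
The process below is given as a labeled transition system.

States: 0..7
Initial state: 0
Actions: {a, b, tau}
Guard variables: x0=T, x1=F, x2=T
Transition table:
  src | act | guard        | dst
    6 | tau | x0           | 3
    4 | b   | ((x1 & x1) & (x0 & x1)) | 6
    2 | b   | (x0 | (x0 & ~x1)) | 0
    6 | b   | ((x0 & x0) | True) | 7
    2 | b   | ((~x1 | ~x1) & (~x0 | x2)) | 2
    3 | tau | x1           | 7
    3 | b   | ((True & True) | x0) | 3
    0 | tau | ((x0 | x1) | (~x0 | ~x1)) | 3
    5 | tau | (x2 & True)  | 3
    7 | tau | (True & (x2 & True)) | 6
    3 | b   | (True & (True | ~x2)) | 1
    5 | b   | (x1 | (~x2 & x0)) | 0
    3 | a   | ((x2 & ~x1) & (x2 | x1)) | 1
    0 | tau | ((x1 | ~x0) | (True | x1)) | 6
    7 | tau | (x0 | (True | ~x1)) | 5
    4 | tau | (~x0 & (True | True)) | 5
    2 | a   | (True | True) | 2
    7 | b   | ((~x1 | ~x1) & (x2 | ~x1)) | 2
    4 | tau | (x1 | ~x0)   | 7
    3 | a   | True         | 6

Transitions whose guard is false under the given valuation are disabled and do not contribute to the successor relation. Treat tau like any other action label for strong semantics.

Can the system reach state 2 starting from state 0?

15 transition(s) survive guard evaluation.
depth 0: {0}
depth 1: {3,6}  total {0,3,6}
depth 2: {1,7}  total {0,1,3,6,7}
depth 3: {2,5}  total {0,1,2,3,5,6,7}
R = {0,1,2,3,5,6,7}
trace reaching 2: tau·b·b

Answer: REACHABLE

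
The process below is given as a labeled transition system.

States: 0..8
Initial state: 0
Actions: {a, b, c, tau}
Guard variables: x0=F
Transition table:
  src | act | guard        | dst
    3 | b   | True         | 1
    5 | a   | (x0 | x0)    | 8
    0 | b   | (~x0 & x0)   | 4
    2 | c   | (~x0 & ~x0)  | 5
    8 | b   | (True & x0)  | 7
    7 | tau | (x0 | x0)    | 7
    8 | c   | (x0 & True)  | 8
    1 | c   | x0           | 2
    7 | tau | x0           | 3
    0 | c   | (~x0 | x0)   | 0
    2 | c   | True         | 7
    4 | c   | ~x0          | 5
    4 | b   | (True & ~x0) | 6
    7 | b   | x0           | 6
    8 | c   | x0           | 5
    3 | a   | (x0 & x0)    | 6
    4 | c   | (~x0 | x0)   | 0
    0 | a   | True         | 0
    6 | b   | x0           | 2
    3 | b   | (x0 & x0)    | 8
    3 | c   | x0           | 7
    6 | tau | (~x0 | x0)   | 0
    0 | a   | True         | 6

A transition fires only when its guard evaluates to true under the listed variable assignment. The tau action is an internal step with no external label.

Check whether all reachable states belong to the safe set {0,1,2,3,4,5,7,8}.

Allowed set {0,1,2,3,4,5,7,8}
R = {0,6}
  0: safe
  6: ✗ unsafe
witness against invariant: a → 6

Answer: INVARIANT VIOLATED at state 6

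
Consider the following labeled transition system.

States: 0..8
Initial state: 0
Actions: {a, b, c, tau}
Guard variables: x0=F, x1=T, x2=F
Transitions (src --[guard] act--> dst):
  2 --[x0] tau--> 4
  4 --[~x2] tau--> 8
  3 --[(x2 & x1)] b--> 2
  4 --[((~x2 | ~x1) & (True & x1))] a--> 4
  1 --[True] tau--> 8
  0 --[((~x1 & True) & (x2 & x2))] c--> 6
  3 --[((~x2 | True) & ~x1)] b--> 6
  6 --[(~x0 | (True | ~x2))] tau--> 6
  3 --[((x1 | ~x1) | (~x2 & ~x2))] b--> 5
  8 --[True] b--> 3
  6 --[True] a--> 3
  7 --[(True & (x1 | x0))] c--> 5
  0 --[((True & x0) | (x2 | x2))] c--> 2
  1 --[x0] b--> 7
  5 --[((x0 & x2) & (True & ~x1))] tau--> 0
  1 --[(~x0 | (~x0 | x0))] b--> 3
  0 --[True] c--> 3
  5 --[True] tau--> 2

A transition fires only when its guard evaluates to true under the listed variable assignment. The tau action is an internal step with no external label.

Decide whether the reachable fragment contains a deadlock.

Reach set: {0,2,3,5}
  0: c→3  [deg 1]
  2: ∅  [deadlock]
  3: b→5  [deg 1]
  5: tau→2  [deg 1]
trace reaching 2: c·b·tau

Answer: DEADLOCK at state 2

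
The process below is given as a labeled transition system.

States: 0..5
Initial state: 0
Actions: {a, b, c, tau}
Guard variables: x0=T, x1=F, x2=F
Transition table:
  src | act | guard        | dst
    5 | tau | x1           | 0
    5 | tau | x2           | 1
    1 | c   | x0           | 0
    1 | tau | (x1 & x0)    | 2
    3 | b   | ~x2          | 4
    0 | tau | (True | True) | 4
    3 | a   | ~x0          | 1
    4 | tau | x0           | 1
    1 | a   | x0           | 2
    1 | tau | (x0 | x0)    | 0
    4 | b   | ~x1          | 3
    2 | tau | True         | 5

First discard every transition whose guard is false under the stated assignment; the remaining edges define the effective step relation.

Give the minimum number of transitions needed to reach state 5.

Answer: 4

Analysis:
Layered search for 5:
  L0 = {0}
  L1 = {4}
  L2 = {1,3}
  L3 = {2}
  L4 = {5}
5 enters at depth 4; path tau·tau·a·tau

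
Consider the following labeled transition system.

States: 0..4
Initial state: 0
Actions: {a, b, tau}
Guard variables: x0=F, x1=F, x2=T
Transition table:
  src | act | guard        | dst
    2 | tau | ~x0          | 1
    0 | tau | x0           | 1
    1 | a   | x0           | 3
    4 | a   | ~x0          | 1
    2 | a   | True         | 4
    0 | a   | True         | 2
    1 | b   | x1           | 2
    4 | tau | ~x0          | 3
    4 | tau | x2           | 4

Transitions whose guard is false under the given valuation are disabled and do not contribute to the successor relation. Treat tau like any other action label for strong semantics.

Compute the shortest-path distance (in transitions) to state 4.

Answer: 2

Working:
Layered search for 4:
  L0 = {0}
  L1 = {2}
  L2 = {1,4}
first hit 4 at d=2 via a·a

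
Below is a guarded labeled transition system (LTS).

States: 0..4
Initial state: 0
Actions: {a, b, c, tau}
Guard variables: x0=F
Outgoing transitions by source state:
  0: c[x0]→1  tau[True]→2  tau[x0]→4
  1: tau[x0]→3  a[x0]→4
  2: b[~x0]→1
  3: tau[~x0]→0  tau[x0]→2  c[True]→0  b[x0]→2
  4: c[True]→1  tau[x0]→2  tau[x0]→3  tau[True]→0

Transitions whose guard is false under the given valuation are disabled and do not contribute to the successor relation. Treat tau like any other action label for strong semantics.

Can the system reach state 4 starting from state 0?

Answer: UNREACHABLE

Trace:
6 transition(s) survive guard evaluation.
depth 0: {0}
depth 1: {2}  now seen {0,2}
depth 2: {1}  now seen {0,1,2}
Reach set: {0,1,2}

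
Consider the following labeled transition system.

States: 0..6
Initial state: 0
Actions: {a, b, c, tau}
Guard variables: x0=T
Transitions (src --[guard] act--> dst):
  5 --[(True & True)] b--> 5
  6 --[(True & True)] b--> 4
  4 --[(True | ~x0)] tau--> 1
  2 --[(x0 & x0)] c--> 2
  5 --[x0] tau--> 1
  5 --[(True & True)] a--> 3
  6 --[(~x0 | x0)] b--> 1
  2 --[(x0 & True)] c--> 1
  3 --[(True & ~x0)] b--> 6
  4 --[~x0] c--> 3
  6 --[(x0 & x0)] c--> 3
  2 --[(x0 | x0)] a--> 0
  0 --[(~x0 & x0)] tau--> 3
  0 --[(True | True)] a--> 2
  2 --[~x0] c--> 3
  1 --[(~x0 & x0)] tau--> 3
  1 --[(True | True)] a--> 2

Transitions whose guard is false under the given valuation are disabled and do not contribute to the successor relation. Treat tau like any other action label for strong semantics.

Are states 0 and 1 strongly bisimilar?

Answer: BISIMILAR

Trace:
Refine partition for ~:
  P[0] = {{0,1,2,3,4,5,6}}
  P[1] = {{0,1},{2},{3},{4},{5},{6}}
stable after 2 split(s): 6 block(s)
0∈{0,1}, 1∈{0,1}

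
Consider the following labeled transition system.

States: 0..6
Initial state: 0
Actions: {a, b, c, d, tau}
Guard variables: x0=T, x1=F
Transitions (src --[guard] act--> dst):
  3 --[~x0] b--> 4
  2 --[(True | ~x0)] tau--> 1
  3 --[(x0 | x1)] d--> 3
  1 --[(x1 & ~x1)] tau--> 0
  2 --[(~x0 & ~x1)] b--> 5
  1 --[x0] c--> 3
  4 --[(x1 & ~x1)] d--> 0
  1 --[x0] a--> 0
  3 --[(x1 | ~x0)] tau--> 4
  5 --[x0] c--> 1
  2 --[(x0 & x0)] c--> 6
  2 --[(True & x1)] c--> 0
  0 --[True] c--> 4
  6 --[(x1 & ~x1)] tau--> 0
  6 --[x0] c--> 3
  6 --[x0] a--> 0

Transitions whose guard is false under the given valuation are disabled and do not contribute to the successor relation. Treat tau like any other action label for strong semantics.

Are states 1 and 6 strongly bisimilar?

Bisimulation quotient by refinement:
  P[0] = {{0,1,2,3,4,5,6}}
  P[1] = {{0,5},{1,6},{2},{3},{4}}
  P[2] = {{0},{1,6},{2},{3},{4},{5}}
6 equivalence class(es) (converged in 3)
1∈{1,6}, 6∈{1,6}

Answer: BISIMILAR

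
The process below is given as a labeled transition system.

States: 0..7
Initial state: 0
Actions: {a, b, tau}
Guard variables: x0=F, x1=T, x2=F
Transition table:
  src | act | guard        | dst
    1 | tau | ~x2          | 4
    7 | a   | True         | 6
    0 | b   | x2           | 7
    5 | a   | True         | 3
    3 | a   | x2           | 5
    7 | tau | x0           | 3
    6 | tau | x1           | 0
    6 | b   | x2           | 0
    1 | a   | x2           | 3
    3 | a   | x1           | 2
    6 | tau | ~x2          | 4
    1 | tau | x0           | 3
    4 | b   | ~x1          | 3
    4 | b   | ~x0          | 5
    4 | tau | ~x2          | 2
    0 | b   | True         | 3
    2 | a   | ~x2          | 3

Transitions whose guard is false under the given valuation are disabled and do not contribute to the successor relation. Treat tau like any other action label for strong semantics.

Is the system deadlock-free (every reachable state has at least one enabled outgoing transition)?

Answer: DEADLOCK-FREE

Trace:
R = {0,2,3}
  0: b→3  [1 exit(s)]
  2: a→3  [1 exit(s)]
  3: a→2  [1 exit(s)]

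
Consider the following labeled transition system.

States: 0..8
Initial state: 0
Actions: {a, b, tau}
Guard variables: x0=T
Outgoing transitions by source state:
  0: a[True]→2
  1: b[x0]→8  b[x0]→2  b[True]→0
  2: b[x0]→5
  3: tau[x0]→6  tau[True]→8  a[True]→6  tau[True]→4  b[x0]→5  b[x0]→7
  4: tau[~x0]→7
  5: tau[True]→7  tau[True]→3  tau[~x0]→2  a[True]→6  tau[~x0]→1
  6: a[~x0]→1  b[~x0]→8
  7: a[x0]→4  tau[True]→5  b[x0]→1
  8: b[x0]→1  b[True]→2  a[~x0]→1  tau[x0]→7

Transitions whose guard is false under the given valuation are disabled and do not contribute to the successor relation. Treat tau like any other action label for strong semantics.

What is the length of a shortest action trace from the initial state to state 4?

Answer: 4

Analysis:
BFS to 4:
  L0 = {0}
  L1 = {2}
  L2 = {5}
  L3 = {3,6,7}
  L4 = {1,4,8}
depth(4)=4, e.g. a·b·tau·tau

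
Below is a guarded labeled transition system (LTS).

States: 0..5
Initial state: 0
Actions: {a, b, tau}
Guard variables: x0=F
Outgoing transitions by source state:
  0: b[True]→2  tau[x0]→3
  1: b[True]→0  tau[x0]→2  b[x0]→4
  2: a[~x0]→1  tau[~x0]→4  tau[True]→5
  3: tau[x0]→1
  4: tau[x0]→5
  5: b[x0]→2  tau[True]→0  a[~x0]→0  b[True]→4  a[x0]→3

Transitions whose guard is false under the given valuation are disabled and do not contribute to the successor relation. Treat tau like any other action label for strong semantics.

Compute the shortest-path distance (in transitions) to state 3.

Answer: UNREACHABLE

Trace:
Layered search for 3:
  L0 = {0}
  L1 = {2}
  L2 = {1,4,5}
3 never appears.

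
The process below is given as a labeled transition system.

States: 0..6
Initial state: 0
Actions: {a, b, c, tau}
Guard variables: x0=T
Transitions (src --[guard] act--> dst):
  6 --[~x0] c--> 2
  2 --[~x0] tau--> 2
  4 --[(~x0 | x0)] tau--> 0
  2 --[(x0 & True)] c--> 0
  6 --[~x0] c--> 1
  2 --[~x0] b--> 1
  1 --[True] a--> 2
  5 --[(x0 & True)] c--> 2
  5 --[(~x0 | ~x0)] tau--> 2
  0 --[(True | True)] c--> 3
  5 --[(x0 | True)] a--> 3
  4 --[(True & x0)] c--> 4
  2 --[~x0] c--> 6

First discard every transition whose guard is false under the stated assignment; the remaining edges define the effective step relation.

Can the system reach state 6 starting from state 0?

Answer: UNREACHABLE

Analysis:
Guard filter leaves 7 enabled edge(s).
Layer 0: {0}
Layer 1: {3}  now seen {0,3}
Reach set: {0,3}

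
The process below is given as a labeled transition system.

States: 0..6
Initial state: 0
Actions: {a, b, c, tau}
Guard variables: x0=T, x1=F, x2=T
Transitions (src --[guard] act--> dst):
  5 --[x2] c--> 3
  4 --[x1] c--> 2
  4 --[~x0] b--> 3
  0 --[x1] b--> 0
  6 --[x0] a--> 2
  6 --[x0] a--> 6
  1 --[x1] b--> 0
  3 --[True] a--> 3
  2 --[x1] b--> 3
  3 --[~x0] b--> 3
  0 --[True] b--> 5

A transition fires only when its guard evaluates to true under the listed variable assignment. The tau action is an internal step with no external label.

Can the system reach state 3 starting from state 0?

5 transition(s) survive guard evaluation.
Layer 0: {0}
Layer 1: {5}  now seen {0,5}
Layer 2: {3}  now seen {0,3,5}
Reach set: {0,3,5}
Path to 3: b·c

Answer: REACHABLE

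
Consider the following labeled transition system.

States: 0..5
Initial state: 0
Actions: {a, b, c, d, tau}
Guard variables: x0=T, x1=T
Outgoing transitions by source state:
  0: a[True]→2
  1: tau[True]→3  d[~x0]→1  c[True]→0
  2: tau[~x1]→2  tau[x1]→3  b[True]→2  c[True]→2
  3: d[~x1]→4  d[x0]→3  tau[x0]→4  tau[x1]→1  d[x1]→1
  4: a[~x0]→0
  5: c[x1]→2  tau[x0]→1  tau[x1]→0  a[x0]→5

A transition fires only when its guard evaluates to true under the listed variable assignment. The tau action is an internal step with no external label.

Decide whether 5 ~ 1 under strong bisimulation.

Answer: NOT BISIMILAR

Trace:
Refine partition for ~:
  round 0: {{0,1,2,3,4,5}}
  round 1: {{0},{1},{2},{3},{4},{5}}
Fixed point at round 2; 6 class(es).
5∈{5}, 1∈{1}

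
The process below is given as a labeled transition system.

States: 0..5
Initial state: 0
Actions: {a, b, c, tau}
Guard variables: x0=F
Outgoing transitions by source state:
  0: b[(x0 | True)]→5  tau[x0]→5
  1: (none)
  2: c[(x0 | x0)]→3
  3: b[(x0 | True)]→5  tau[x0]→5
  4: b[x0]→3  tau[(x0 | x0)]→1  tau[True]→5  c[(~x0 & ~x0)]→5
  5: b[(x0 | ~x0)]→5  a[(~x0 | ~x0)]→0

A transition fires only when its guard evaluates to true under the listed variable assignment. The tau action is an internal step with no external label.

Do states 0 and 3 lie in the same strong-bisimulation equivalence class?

Answer: BISIMILAR

Analysis:
Bisimulation quotient by refinement:
  round 0: {{0,1,2,3,4,5}}
  round 1: {{0,3},{1,2},{4},{5}}
stable after 2 split(s): 4 block(s)
[0]={0,3}  [3]={0,3}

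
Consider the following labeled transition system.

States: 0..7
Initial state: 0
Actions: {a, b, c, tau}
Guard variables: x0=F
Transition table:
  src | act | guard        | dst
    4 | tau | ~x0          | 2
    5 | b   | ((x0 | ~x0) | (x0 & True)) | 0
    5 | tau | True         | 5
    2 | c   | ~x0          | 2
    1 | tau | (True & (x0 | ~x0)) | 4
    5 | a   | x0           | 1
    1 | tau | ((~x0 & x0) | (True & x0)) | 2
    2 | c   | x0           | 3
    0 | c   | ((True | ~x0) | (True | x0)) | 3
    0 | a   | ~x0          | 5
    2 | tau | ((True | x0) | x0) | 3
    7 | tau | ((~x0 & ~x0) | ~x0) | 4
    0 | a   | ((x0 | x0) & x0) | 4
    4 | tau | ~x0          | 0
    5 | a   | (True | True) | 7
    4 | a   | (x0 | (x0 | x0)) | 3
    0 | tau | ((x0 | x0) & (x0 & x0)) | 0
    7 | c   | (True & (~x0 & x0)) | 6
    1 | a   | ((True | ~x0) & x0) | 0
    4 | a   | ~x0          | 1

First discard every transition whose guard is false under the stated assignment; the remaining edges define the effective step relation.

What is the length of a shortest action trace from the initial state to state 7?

Answer: 2

Trace:
Breadth-first toward 7:
  depth 0: {0}
  depth 1: {3,5}
  depth 2: {7}
7 enters at depth 2; path a·a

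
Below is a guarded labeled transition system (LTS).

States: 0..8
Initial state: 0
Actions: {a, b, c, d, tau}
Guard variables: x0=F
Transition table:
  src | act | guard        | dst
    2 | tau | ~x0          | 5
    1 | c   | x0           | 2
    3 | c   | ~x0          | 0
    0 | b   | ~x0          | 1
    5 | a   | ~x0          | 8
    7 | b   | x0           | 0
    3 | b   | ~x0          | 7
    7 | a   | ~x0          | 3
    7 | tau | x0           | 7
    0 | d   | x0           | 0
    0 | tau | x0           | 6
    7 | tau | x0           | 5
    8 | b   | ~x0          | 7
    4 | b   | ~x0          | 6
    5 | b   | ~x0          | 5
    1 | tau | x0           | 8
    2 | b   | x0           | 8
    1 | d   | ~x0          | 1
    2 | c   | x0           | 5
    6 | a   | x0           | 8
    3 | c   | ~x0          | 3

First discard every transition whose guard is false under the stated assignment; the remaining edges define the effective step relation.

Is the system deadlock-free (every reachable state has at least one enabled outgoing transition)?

Answer: DEADLOCK-FREE

Working:
R = {0,1}
  0: b→1  [1 exit(s)]
  1: d→1  [1 exit(s)]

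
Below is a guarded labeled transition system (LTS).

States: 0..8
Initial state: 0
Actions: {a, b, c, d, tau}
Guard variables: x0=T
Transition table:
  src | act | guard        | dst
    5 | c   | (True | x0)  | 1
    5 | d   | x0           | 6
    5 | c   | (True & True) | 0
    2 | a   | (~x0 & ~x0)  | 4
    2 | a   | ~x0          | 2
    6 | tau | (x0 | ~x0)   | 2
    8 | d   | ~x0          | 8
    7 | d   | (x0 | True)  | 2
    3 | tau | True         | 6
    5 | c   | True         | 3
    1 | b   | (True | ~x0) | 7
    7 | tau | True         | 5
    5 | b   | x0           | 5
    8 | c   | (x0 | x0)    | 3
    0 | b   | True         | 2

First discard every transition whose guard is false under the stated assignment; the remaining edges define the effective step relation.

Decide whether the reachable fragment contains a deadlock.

Reach set: {0,2}
  0: b→2  [1 out]
  2: ∅  [no exit]
Path to 2: b

Answer: DEADLOCK at state 2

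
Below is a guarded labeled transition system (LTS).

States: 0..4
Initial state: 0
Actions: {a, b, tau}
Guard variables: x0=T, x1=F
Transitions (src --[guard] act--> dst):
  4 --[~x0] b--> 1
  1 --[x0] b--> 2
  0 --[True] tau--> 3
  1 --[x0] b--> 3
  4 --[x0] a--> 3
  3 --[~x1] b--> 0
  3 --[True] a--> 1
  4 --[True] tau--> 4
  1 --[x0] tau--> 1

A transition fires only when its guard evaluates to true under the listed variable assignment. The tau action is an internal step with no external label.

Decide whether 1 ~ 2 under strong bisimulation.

Answer: NOT BISIMILAR

Trace:
Refine partition for ~:
  π0 = {{0,1,2,3,4}}
  π1 = {{0},{1},{2},{3},{4}}
5 equivalence class(es) (converged in 2)
1∈{1}, 2∈{2}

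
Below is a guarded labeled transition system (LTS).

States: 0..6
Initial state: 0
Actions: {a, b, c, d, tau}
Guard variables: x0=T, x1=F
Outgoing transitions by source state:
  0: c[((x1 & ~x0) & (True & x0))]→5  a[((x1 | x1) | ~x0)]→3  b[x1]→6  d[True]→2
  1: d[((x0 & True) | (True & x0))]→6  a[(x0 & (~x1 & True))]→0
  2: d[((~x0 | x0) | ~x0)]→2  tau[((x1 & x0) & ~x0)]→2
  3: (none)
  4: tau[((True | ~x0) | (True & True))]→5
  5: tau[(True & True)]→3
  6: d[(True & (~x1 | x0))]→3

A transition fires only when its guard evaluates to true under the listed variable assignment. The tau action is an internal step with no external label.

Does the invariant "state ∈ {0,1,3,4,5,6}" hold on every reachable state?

Answer: INVARIANT VIOLATED at state 2

Trace:
Safe = {0,1,3,4,5,6}
Reachable = {0,2}
  0: ok
  2: ✗ unsafe
witness against invariant: d → 2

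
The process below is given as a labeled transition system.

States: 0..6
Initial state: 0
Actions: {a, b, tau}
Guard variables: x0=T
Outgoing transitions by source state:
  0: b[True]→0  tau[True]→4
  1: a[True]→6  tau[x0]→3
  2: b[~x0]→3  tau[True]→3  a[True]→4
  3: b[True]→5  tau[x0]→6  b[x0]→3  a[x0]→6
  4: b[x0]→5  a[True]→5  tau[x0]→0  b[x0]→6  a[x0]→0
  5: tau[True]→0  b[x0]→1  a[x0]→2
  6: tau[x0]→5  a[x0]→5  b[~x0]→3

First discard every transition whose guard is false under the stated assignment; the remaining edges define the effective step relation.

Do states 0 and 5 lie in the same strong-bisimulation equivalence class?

Answer: NOT BISIMILAR

Working:
Compute ~ classes (split until stable):
  round 0: {{0,1,2,3,4,5,6}}
  round 1: {{0},{1,2,6},{3,4,5}}
  round 2: {{0},{1},{2,6},{3},{4},{5}}
  round 3: {{0},{1},{2},{3},{4},{5},{6}}
stable after 4 split(s): 7 block(s)
0∈{0}, 5∈{5}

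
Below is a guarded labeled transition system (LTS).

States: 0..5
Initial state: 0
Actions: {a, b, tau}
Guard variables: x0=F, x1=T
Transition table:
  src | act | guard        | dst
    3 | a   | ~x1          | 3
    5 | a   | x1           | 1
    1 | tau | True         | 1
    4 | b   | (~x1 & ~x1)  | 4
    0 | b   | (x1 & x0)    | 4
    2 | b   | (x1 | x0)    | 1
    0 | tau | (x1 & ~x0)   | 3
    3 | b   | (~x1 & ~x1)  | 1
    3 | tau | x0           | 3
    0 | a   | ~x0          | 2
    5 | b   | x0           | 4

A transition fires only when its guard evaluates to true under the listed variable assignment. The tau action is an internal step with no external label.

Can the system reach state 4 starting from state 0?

After dropping false guards: 5 live edges.
Layer 0: {0}
Layer 1: {2,3}  cumulative {0,2,3}
Layer 2: {1}  cumulative {0,1,2,3}
Reach set: {0,1,2,3}

Answer: UNREACHABLE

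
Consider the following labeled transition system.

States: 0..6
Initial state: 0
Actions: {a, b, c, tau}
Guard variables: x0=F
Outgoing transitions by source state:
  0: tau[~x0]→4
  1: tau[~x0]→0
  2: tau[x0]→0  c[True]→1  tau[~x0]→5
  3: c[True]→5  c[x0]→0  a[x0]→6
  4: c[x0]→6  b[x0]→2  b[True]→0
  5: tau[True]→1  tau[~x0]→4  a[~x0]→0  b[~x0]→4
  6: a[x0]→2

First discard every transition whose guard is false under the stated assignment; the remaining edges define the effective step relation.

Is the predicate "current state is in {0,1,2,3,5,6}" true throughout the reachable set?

Answer: INVARIANT VIOLATED at state 4

Working:
Allowed set {0,1,2,3,5,6}
R = {0,4}
  0: ok
  4: VIOLATES
reach 4 via tau — violates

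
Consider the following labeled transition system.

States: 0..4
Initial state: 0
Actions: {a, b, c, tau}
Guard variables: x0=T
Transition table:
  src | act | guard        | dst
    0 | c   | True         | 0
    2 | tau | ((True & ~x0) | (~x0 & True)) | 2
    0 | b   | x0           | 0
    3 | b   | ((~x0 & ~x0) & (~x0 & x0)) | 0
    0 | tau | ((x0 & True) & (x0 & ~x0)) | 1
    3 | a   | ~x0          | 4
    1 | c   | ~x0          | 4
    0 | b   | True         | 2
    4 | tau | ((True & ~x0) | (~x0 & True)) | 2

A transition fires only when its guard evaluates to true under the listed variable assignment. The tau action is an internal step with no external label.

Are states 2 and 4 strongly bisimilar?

Bisimulation quotient by refinement:
  π0 = {{0,1,2,3,4}}
  π1 = {{0},{1,2,3,4}}
Fixed point at round 2; 2 class(es).
2∈{1,2,3,4}, 4∈{1,2,3,4}

Answer: BISIMILAR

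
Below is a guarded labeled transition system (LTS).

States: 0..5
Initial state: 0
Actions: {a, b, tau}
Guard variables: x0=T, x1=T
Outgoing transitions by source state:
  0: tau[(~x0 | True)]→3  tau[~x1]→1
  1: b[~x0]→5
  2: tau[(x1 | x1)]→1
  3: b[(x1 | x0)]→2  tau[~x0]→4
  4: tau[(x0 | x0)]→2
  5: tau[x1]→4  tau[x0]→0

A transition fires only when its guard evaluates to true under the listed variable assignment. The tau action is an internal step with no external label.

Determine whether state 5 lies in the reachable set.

Answer: UNREACHABLE

Working:
After dropping false guards: 6 live edges.
L0 = {0}
L1 = {3}  cumulative {0,3}
L2 = {2}  cumulative {0,2,3}
L3 = {1}  cumulative {0,1,2,3}
R = {0,1,2,3}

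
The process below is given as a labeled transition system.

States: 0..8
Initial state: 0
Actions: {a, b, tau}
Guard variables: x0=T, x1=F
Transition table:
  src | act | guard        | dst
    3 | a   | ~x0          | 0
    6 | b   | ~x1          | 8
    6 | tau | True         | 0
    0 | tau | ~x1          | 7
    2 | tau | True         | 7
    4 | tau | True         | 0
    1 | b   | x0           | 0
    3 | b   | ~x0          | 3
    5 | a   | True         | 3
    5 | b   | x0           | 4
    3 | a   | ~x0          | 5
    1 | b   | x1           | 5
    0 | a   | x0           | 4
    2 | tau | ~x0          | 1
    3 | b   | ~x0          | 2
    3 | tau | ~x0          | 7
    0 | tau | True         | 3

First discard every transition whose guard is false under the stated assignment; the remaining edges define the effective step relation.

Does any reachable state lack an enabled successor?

Answer: DEADLOCK at state 3

Analysis:
R = {0,3,4,7}
  0: a→4  tau→3  tau→7  [deg 3]
  3: ∅  [deadlock]
  4: tau→0  [deg 1]
  7: ∅  [deadlock]
witness 3: tau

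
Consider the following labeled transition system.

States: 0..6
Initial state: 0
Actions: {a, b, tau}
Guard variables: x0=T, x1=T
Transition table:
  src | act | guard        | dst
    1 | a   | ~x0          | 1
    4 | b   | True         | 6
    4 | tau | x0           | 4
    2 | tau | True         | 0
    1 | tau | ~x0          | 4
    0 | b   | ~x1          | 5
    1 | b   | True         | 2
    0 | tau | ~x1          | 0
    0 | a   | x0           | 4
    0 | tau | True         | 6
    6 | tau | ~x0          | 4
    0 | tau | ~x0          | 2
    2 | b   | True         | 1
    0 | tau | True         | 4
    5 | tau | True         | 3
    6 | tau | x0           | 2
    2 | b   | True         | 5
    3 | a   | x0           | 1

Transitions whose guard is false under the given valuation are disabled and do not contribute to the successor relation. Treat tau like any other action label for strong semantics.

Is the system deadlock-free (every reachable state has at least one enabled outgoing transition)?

Reachable = {0,1,2,3,4,5,6}
  0: a→4  tau→4  tau→6  [deg 3]
  1: b→2  [deg 1]
  2: b→1  b→5  tau→0  [deg 3]
  3: a→1  [deg 1]
  4: b→6  tau→4  [deg 2]
  5: tau→3  [deg 1]
  6: tau→2  [deg 1]

Answer: DEADLOCK-FREE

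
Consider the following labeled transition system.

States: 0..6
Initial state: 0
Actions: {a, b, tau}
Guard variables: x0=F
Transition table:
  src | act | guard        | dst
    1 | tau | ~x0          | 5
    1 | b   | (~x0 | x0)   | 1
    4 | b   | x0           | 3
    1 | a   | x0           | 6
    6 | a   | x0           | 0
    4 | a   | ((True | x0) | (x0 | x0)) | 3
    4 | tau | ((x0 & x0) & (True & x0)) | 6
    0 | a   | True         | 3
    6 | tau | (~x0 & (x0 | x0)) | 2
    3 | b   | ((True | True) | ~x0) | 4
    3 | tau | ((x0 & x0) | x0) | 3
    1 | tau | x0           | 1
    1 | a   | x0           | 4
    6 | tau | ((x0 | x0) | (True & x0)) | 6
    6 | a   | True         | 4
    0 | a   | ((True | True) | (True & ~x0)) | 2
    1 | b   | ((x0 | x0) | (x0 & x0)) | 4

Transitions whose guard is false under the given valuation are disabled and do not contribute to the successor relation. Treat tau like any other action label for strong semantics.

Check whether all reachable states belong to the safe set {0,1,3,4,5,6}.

Allowed set {0,1,3,4,5,6}
Reachable = {0,2,3,4}
  0: ✓
  2: VIOLATES
  3: ✓
  4: ✓
witness against invariant: a → 2

Answer: INVARIANT VIOLATED at state 2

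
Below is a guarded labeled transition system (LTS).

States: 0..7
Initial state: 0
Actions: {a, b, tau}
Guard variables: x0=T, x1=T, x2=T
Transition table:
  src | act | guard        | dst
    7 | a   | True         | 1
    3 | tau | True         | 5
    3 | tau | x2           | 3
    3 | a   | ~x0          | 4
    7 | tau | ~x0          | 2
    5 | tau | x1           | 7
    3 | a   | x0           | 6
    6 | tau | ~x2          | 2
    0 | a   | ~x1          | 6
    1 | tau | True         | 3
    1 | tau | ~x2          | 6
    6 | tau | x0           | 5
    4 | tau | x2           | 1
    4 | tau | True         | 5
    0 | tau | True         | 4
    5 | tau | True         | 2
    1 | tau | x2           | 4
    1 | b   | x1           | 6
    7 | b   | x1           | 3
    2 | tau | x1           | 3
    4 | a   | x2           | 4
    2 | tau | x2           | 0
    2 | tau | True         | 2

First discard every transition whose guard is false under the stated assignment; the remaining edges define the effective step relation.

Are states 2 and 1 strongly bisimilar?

Refine partition for ~:
  round 0: {{0,1,2,3,4,5,6,7}}
  round 1: {{0,2,5,6},{1},{3,4},{7}}
  round 2: {{0},{1},{2},{3},{4},{5},{6},{7}}
stable after 3 split(s): 8 block(s)
class of 2: {2}; class of 1: {1}

Answer: NOT BISIMILAR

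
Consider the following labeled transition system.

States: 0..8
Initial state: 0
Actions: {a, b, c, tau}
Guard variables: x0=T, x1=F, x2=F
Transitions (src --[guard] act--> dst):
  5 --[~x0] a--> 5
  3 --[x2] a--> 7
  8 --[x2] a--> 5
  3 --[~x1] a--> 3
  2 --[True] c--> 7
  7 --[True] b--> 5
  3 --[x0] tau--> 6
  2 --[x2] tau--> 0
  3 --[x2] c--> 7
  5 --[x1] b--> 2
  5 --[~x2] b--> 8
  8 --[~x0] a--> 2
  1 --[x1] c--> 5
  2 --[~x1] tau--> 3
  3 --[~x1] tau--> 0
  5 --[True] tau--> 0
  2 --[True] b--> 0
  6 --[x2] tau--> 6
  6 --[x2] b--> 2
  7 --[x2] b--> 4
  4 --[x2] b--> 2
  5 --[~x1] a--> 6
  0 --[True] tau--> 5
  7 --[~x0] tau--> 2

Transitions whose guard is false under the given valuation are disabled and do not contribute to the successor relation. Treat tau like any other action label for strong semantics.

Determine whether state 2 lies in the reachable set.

11 transition(s) survive guard evaluation.
Layer 0: {0}
Layer 1: {5}  cumulative {0,5}
Layer 2: {6,8}  cumulative {0,5,6,8}
Reach set: {0,5,6,8}

Answer: UNREACHABLE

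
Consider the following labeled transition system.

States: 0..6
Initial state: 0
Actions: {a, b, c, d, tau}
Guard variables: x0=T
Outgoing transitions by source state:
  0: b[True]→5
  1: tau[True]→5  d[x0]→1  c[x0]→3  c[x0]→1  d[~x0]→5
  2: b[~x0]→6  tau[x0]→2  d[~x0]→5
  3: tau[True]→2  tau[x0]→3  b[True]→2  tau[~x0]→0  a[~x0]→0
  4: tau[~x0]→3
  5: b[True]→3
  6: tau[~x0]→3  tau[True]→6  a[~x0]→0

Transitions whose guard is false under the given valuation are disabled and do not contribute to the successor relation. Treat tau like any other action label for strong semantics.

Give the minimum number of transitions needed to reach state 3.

Answer: 2

Working:
Layered search for 3:
  L0 = {0}
  L1 = {5}
  L2 = {3}
first hit 3 at d=2 via b·b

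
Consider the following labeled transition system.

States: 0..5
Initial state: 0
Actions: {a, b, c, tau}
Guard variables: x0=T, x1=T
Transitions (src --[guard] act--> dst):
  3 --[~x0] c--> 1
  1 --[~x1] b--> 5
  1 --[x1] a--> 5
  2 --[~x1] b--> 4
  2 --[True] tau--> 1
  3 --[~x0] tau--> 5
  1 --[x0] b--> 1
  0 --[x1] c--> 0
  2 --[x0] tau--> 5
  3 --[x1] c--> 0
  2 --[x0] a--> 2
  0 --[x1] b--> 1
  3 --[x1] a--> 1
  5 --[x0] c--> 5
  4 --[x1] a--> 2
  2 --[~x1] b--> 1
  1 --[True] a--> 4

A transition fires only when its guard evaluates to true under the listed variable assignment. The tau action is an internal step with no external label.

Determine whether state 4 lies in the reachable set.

Guard filter leaves 12 enabled edge(s).
L0 = {0}
L1 = {1}  cumulative {0,1}
L2 = {4,5}  cumulative {0,1,4,5}
L3 = {2}  cumulative {0,1,2,4,5}
R = {0,1,2,4,5}
trace reaching 4: b·a

Answer: REACHABLE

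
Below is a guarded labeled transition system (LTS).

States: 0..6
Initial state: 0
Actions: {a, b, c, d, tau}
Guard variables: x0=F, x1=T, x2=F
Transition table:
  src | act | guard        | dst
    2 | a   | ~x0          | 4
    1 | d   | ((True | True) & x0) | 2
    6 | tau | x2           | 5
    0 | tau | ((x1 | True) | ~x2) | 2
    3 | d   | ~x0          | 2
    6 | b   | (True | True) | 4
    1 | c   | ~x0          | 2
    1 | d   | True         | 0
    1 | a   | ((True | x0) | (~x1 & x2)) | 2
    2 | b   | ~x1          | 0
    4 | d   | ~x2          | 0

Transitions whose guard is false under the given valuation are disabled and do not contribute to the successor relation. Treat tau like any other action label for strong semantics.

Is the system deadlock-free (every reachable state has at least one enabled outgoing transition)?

R = {0,2,4}
  0: tau→2  [1 out]
  2: a→4  [1 out]
  4: d→0  [1 out]

Answer: DEADLOCK-FREE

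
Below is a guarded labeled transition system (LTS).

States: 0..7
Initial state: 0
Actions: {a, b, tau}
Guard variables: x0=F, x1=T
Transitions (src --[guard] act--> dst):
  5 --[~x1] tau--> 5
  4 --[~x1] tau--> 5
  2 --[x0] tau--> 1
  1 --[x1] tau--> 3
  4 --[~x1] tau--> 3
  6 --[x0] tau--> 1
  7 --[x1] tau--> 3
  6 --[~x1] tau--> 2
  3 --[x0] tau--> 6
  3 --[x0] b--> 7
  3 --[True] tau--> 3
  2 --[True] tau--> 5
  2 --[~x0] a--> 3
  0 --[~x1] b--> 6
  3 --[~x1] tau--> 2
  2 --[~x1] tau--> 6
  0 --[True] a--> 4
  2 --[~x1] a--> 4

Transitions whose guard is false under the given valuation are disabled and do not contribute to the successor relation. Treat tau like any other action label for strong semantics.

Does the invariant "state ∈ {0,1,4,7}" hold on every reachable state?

Allowed set {0,1,4,7}
R = {0,4}
  0: ✓
  4: ✓

Answer: INVARIANT HOLDS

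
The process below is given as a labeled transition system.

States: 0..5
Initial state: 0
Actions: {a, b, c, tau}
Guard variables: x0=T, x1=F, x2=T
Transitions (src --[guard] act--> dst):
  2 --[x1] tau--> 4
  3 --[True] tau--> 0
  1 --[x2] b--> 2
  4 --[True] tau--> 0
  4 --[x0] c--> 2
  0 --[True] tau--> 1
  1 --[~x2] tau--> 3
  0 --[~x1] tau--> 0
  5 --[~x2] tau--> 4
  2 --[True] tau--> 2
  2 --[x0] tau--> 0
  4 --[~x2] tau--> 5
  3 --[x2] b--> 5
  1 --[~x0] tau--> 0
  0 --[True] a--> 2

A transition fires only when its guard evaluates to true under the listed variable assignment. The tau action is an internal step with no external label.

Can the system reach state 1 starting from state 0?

Guard filter leaves 10 enabled edge(s).
Layer 0: {0}
Layer 1: {1,2}  now seen {0,1,2}
R = {0,1,2}
Path to 1: tau

Answer: REACHABLE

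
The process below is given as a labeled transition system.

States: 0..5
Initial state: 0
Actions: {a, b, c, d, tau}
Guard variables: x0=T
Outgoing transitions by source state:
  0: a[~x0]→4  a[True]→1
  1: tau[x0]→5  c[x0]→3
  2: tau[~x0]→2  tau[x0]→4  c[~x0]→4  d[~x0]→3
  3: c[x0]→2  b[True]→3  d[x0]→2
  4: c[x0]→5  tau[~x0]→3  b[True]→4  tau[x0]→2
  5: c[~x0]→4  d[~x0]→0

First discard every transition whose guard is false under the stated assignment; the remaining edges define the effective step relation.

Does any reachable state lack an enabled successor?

R = {0,1,2,3,4,5}
  0: a→1  [deg 1]
  1: c→3  tau→5  [deg 2]
  2: tau→4  [deg 1]
  3: b→3  c→2  d→2  [deg 3]
  4: b→4  c→5  tau→2  [deg 3]
  5: ∅  [STUCK]
trace reaching 5: a·tau

Answer: DEADLOCK at state 5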